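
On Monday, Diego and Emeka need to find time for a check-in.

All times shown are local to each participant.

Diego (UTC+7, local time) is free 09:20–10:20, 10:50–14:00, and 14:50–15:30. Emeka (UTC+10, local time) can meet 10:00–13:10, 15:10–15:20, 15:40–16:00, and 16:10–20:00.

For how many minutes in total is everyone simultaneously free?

170 minutes

Diego → UTC: 02:20–03:20, 03:50–07:00, 07:50–08:30.
Emeka → UTC: 00:00–03:10, 05:10–05:20, 05:40–06:00, 06:10–10:00.
Diego ∩ Emeka: 02:20–03:10, 05:10–05:20, 05:40–06:00, 06:10–07:00, 07:50–08:30.
Total common minutes: 50 + 10 + 20 + 50 + 40 = 170.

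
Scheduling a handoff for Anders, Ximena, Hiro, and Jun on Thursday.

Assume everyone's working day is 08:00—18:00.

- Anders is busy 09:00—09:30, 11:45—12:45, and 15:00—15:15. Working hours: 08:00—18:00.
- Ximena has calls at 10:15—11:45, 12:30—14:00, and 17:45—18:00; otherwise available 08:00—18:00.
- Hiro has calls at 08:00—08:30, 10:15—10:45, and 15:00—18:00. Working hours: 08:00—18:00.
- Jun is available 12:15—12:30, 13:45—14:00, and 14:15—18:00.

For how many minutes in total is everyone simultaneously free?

Anders free within 08:00–18:00: 08:00–09:00, 09:30–11:45, 12:45–15:00, 15:15–18:00.
Ximena free within 08:00–18:00: 08:00–10:15, 11:45–12:30, 14:00–17:45.
Hiro free within 08:00–18:00: 08:30–10:15, 10:45–15:00.
Anders ∩ Ximena: 08:00–09:00, 09:30–10:15, 14:00–15:00, 15:15–17:45.
Anders ∩ Ximena ∩ Hiro: 08:30–09:00, 09:30–10:15, 14:00–15:00.
Anders ∩ Ximena ∩ Hiro ∩ Jun: 14:15–15:00.
Total common minutes: 45.

45 minutes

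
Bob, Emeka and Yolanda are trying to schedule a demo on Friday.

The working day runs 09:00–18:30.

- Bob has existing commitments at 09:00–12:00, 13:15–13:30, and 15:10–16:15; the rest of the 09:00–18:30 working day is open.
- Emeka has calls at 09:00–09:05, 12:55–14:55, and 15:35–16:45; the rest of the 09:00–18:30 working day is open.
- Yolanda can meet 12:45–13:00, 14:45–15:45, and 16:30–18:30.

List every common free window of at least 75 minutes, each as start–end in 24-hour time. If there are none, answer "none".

16:45–18:30

Bob free within 09:00–18:30: 12:00–13:15, 13:30–15:10, 16:15–18:30.
Emeka free within 09:00–18:30: 09:05–12:55, 14:55–15:35, 16:45–18:30.
Bob ∩ Emeka: 12:00–12:55, 14:55–15:10, 16:45–18:30.
Bob ∩ Emeka ∩ Yolanda: 12:45–12:55, 14:55–15:10, 16:45–18:30.
Windows ≥ 75 min: 16:45–18:30.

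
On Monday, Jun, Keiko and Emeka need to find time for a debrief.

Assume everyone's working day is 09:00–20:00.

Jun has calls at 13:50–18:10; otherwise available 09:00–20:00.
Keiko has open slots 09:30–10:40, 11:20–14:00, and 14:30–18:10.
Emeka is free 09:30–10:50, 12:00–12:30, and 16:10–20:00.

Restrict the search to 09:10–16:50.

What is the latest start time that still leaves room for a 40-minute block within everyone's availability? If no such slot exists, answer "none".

Jun free within 09:00–20:00: 09:00–13:50, 18:10–20:00.
Jun ∩ Keiko: 09:30–10:40, 11:20–13:50.
Jun ∩ Keiko ∩ Emeka: 09:30–10:40, 12:00–12:30.
Restricted to 09:10–16:50: 09:30–10:40, 12:00–12:30.
Windows ≥ 40 min: 09:30–10:40.
Latest start in the last window 09:30–10:40 is 10:40 − 40 min = 10:00.

10:00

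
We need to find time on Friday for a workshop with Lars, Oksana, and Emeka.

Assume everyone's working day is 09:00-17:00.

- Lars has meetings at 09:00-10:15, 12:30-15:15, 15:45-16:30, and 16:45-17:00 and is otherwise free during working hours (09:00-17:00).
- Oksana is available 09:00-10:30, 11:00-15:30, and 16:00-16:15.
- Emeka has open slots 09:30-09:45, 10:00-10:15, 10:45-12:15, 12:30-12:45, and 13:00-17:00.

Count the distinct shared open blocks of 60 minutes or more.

1

Lars free within 09:00–17:00: 10:15–12:30, 15:15–15:45, 16:30–16:45.
Lars ∩ Oksana: 10:15–10:30, 11:00–12:30, 15:15–15:30.
Lars ∩ Oksana ∩ Emeka: 11:00–12:15, 15:15–15:30.
Windows ≥ 60 min: 11:00–12:15.
That's 1 window.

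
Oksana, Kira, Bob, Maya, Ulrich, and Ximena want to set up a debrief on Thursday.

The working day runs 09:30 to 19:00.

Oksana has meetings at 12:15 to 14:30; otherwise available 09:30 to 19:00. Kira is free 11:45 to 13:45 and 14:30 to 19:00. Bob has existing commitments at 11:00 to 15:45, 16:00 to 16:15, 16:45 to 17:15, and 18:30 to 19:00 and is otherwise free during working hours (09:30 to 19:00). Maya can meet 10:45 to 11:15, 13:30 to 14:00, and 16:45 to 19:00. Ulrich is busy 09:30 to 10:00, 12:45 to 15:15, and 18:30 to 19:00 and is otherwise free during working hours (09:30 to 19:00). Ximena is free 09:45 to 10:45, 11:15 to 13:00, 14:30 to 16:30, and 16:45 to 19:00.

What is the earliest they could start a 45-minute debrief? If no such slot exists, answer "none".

17:15

Oksana free within 09:30–19:00: 09:30–12:15, 14:30–19:00.
Bob free within 09:30–19:00: 09:30–11:00, 15:45–16:00, 16:15–16:45, 17:15–18:30.
Ulrich free within 09:30–19:00: 10:00–12:45, 15:15–18:30.
Oksana ∩ Kira: 11:45–12:15, 14:30–19:00.
Oksana ∩ Kira ∩ Bob: 15:45–16:00, 16:15–16:45, 17:15–18:30.
Oksana ∩ Kira ∩ Bob ∩ Maya: 17:15–18:30.
Oksana ∩ Kira ∩ Bob ∩ Maya ∩ Ulrich: 17:15–18:30.
Oksana ∩ Kira ∩ Bob ∩ Maya ∩ Ulrich ∩ Ximena: 17:15–18:30.
Windows ≥ 45 min: 17:15–18:30.
Earliest such window starts at 17:15.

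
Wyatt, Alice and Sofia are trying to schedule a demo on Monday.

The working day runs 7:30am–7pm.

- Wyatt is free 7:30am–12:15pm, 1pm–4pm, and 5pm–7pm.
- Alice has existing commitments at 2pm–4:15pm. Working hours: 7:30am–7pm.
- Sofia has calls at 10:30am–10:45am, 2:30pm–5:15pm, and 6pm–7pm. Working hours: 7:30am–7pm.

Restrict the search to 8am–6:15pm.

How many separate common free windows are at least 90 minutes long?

2

Alice free within 07:30–19:00: 07:30–14:00, 16:15–19:00.
Sofia free within 07:30–19:00: 07:30–10:30, 10:45–14:30, 17:15–18:00.
Wyatt ∩ Alice: 07:30–12:15, 13:00–14:00, 17:00–19:00.
Wyatt ∩ Alice ∩ Sofia: 07:30–10:30, 10:45–12:15, 13:00–14:00, 17:15–18:00.
Restricted to 08:00–18:15: 08:00–10:30, 10:45–12:15, 13:00–14:00, 17:15–18:00.
Windows ≥ 90 min: 08:00–10:30, 10:45–12:15.
That's 2 windows.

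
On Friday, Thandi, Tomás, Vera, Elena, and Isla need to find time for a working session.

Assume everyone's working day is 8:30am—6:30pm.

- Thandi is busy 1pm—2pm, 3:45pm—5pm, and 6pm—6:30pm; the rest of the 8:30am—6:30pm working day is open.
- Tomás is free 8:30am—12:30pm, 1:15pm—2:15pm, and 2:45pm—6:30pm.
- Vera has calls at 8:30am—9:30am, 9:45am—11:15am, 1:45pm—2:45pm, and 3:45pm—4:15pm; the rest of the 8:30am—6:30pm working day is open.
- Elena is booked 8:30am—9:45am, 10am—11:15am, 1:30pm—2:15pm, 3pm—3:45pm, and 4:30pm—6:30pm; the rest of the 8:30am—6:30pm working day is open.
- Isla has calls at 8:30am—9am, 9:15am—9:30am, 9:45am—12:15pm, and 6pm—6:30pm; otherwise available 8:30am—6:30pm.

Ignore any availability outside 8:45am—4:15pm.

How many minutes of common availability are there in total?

30 minutes

Thandi free within 08:30–18:30: 08:30–13:00, 14:00–15:45, 17:00–18:00.
Vera free within 08:30–18:30: 09:30–09:45, 11:15–13:45, 14:45–15:45, 16:15–18:30.
Elena free within 08:30–18:30: 09:45–10:00, 11:15–13:30, 14:15–15:00, 15:45–16:30.
Isla free within 08:30–18:30: 09:00–09:15, 09:30–09:45, 12:15–18:00.
Thandi ∩ Tomás: 08:30–12:30, 14:00–14:15, 14:45–15:45, 17:00–18:00.
Thandi ∩ Tomás ∩ Vera: 09:30–09:45, 11:15–12:30, 14:45–15:45, 17:00–18:00.
Thandi ∩ Tomás ∩ Vera ∩ Elena: 11:15–12:30, 14:45–15:00.
Thandi ∩ Tomás ∩ Vera ∩ Elena ∩ Isla: 12:15–12:30, 14:45–15:00.
Restricted to 08:45–16:15: 12:15–12:30, 14:45–15:00.
Total common minutes: 15 + 15 = 30.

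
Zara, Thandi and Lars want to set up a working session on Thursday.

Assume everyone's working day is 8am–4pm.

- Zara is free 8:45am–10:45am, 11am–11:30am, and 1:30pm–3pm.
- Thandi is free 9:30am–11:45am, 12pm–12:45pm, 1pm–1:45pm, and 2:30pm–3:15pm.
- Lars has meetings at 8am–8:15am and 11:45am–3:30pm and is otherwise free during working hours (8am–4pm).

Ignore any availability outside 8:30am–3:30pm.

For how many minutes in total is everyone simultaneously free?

Lars free within 08:00–16:00: 08:15–11:45, 15:30–16:00.
Zara ∩ Thandi: 09:30–10:45, 11:00–11:30, 13:30–13:45, 14:30–15:00.
Zara ∩ Thandi ∩ Lars: 09:30–10:45, 11:00–11:30.
Restricted to 08:30–15:30: 09:30–10:45, 11:00–11:30.
Total common minutes: 75 + 30 = 105.

105 minutes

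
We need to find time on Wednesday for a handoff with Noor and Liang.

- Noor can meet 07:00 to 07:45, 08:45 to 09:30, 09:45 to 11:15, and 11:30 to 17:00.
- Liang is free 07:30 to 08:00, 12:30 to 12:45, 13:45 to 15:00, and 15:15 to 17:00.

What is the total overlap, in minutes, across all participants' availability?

Noor ∩ Liang: 07:30–07:45, 12:30–12:45, 13:45–15:00, 15:15–17:00.
Total common minutes: 15 + 15 + 75 + 105 = 210.

210 minutes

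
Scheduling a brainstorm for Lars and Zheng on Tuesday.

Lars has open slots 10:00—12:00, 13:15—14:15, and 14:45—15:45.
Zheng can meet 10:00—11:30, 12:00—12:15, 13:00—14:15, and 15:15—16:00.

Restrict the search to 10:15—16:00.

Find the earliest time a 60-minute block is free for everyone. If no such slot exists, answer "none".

Lars ∩ Zheng: 10:00–11:30, 13:15–14:15, 15:15–15:45.
Restricted to 10:15–16:00: 10:15–11:30, 13:15–14:15, 15:15–15:45.
Windows ≥ 60 min: 10:15–11:30, 13:15–14:15.
Earliest such window starts at 10:15.

10:15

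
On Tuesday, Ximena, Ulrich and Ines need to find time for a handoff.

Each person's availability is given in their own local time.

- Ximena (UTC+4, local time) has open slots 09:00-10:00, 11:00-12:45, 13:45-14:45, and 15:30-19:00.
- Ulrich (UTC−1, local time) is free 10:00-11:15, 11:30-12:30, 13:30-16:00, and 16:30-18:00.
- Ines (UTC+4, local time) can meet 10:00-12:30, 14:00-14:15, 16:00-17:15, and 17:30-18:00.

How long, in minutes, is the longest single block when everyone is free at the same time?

Ximena → UTC: 05:00–06:00, 07:00–08:45, 09:45–10:45, 11:30–15:00.
Ulrich → UTC: 11:00–12:15, 12:30–13:30, 14:30–17:00, 17:30–19:00.
Ines → UTC: 06:00–08:30, 10:00–10:15, 12:00–13:15, 13:30–14:00.
Ximena ∩ Ulrich: 11:30–12:15, 12:30–13:30, 14:30–15:00.
Ximena ∩ Ulrich ∩ Ines: 12:00–12:15, 12:30–13:15.
Common window lengths: 15, 45 min; longest is 45.

45 minutes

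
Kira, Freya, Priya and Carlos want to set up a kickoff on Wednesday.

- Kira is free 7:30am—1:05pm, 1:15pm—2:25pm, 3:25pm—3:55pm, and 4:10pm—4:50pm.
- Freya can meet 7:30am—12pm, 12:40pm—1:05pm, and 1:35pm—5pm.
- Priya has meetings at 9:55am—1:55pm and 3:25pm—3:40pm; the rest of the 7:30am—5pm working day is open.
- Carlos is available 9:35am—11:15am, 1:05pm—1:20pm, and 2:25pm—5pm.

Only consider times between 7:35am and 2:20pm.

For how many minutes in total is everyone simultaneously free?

20 minutes

Priya free within 07:30–17:00: 07:30–09:55, 13:55–15:25, 15:40–17:00.
Kira ∩ Freya: 07:30–12:00, 12:40–13:05, 13:35–14:25, 15:25–15:55, 16:10–16:50.
Kira ∩ Freya ∩ Priya: 07:30–09:55, 13:55–14:25, 15:40–15:55, 16:10–16:50.
Kira ∩ Freya ∩ Priya ∩ Carlos: 09:35–09:55, 15:40–15:55, 16:10–16:50.
Restricted to 07:35–14:20: 09:35–09:55.
Total common minutes: 20.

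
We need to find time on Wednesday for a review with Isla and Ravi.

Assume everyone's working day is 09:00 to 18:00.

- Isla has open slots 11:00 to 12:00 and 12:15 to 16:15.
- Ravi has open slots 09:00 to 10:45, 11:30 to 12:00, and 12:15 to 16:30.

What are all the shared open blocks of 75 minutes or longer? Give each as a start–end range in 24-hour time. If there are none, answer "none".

12:15–16:15

Isla ∩ Ravi: 11:30–12:00, 12:15–16:15.
Windows ≥ 75 min: 12:15–16:15.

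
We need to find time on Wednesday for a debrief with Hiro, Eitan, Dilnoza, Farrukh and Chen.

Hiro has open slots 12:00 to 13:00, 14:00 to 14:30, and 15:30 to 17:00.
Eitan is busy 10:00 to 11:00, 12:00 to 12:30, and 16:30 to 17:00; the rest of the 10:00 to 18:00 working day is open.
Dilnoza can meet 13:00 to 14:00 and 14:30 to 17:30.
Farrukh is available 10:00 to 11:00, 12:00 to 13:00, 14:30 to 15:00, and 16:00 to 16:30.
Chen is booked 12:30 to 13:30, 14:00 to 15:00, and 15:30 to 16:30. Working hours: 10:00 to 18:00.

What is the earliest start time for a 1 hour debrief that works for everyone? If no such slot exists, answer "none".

none

Eitan free within 10:00–18:00: 11:00–12:00, 12:30–16:30, 17:00–18:00.
Chen free within 10:00–18:00: 10:00–12:30, 13:30–14:00, 15:00–15:30, 16:30–18:00.
Hiro ∩ Eitan: 12:30–13:00, 14:00–14:30, 15:30–16:30.
Hiro ∩ Eitan ∩ Dilnoza: 15:30–16:30.
Hiro ∩ Eitan ∩ Dilnoza ∩ Farrukh: 16:00–16:30.
Hiro ∩ Eitan ∩ Dilnoza ∩ Farrukh ∩ Chen: (none).
Windows ≥ 60 min: (none).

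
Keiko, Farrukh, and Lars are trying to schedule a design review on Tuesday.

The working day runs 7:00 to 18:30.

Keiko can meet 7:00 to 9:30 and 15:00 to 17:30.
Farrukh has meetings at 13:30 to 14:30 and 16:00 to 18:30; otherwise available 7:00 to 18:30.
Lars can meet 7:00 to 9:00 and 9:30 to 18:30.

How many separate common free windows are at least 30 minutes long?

2

Farrukh free within 07:00–18:30: 07:00–13:30, 14:30–16:00.
Keiko ∩ Farrukh: 07:00–09:30, 15:00–16:00.
Keiko ∩ Farrukh ∩ Lars: 07:00–09:00, 15:00–16:00.
Windows ≥ 30 min: 07:00–09:00, 15:00–16:00.
That's 2 windows.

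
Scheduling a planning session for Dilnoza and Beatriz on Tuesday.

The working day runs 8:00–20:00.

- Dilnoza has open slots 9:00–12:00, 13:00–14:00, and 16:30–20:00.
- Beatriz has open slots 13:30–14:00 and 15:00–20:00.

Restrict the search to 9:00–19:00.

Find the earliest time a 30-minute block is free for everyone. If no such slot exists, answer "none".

Dilnoza ∩ Beatriz: 13:30–14:00, 16:30–20:00.
Restricted to 09:00–19:00: 13:30–14:00, 16:30–19:00.
Windows ≥ 30 min: 13:30–14:00, 16:30–19:00.
Earliest such window starts at 13:30.

13:30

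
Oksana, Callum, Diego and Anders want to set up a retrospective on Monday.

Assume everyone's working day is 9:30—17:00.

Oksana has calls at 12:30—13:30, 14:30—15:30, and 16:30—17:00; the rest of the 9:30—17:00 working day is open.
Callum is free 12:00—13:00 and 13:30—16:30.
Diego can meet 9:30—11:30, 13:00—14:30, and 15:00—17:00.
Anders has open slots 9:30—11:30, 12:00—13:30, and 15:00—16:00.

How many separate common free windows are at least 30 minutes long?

1

Oksana free within 09:30–17:00: 09:30–12:30, 13:30–14:30, 15:30–16:30.
Oksana ∩ Callum: 12:00–12:30, 13:30–14:30, 15:30–16:30.
Oksana ∩ Callum ∩ Diego: 13:30–14:30, 15:30–16:30.
Oksana ∩ Callum ∩ Diego ∩ Anders: 15:30–16:00.
Windows ≥ 30 min: 15:30–16:00.
That's 1 window.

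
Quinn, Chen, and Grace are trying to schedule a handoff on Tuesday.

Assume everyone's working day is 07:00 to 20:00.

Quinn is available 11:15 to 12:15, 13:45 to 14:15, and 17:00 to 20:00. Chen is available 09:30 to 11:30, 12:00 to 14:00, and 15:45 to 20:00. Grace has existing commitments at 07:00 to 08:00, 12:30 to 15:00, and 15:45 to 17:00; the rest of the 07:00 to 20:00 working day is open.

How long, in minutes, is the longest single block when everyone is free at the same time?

180 minutes

Grace free within 07:00–20:00: 08:00–12:30, 15:00–15:45, 17:00–20:00.
Quinn ∩ Chen: 11:15–11:30, 12:00–12:15, 13:45–14:00, 17:00–20:00.
Quinn ∩ Chen ∩ Grace: 11:15–11:30, 12:00–12:15, 17:00–20:00.
Common window lengths: 15, 15, 180 min; longest is 180.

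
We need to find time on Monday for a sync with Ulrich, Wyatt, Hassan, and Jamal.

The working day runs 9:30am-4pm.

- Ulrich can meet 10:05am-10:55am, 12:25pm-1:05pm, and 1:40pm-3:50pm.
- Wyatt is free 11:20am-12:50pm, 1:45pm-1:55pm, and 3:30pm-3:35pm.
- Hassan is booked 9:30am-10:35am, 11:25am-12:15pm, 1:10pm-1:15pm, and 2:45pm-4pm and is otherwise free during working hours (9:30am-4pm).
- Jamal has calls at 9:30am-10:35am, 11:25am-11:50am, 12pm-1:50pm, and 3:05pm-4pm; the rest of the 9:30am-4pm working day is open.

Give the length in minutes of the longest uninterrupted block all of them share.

Hassan free within 09:30–16:00: 10:35–11:25, 12:15–13:10, 13:15–14:45.
Jamal free within 09:30–16:00: 10:35–11:25, 11:50–12:00, 13:50–15:05.
Ulrich ∩ Wyatt: 12:25–12:50, 13:45–13:55, 15:30–15:35.
Ulrich ∩ Wyatt ∩ Hassan: 12:25–12:50, 13:45–13:55.
Ulrich ∩ Wyatt ∩ Hassan ∩ Jamal: 13:50–13:55.
Single common window of 5 minutes.

5 minutes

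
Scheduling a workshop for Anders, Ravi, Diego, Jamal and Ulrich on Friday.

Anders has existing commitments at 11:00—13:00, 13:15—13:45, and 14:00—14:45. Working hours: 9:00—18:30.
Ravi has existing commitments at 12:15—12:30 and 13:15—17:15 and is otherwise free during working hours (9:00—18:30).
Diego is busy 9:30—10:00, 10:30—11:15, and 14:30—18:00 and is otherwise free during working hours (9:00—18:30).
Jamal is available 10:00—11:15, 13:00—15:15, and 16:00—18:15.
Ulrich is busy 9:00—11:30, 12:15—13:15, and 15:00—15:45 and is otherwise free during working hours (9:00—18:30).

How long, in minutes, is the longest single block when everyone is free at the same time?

15 minutes

Anders free within 09:00–18:30: 09:00–11:00, 13:00–13:15, 13:45–14:00, 14:45–18:30.
Ravi free within 09:00–18:30: 09:00–12:15, 12:30–13:15, 17:15–18:30.
Diego free within 09:00–18:30: 09:00–09:30, 10:00–10:30, 11:15–14:30, 18:00–18:30.
Ulrich free within 09:00–18:30: 11:30–12:15, 13:15–15:00, 15:45–18:30.
Anders ∩ Ravi: 09:00–11:00, 13:00–13:15, 17:15–18:30.
Anders ∩ Ravi ∩ Diego: 09:00–09:30, 10:00–10:30, 13:00–13:15, 18:00–18:30.
Anders ∩ Ravi ∩ Diego ∩ Jamal: 10:00–10:30, 13:00–13:15, 18:00–18:15.
Anders ∩ Ravi ∩ Diego ∩ Jamal ∩ Ulrich: 18:00–18:15.
Single common window of 15 minutes.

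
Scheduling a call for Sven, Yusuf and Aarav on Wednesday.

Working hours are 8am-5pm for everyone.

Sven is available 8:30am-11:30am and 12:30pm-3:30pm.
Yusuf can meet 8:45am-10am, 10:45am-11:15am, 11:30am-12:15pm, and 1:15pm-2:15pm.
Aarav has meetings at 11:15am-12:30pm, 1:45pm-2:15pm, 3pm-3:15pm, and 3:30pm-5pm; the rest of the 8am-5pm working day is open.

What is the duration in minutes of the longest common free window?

75 minutes

Aarav free within 08:00–17:00: 08:00–11:15, 12:30–13:45, 14:15–15:00, 15:15–15:30.
Sven ∩ Yusuf: 08:45–10:00, 10:45–11:15, 13:15–14:15.
Sven ∩ Yusuf ∩ Aarav: 08:45–10:00, 10:45–11:15, 13:15–13:45.
Common window lengths: 75, 30, 30 min; longest is 75.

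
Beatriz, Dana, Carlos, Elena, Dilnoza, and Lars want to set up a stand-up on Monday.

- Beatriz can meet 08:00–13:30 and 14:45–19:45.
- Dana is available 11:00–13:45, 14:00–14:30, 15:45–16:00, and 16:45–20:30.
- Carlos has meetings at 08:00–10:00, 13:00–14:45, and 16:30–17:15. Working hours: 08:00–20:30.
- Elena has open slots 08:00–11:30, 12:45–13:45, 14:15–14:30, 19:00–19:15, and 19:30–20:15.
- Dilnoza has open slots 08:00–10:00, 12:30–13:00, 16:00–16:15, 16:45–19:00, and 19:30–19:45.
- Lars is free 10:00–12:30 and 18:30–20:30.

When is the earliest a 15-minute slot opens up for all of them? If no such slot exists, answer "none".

Carlos free within 08:00–20:30: 10:00–13:00, 14:45–16:30, 17:15–20:30.
Beatriz ∩ Dana: 11:00–13:30, 15:45–16:00, 16:45–19:45.
Beatriz ∩ Dana ∩ Carlos: 11:00–13:00, 15:45–16:00, 17:15–19:45.
Beatriz ∩ Dana ∩ Carlos ∩ Elena: 11:00–11:30, 12:45–13:00, 19:00–19:15, 19:30–19:45.
Beatriz ∩ Dana ∩ Carlos ∩ Elena ∩ Dilnoza: 12:45–13:00, 19:30–19:45.
Beatriz ∩ Dana ∩ Carlos ∩ Elena ∩ Dilnoza ∩ Lars: 19:30–19:45.
Windows ≥ 15 min: 19:30–19:45.
Earliest such window starts at 19:30.

19:30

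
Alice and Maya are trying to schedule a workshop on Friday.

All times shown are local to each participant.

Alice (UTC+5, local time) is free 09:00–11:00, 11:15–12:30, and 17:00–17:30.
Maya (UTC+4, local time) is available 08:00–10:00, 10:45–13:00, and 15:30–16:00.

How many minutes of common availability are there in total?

Alice → UTC: 04:00–06:00, 06:15–07:30, 12:00–12:30.
Maya → UTC: 04:00–06:00, 06:45–09:00, 11:30–12:00.
Alice ∩ Maya: 04:00–06:00, 06:45–07:30.
Total common minutes: 120 + 45 = 165.

165 minutes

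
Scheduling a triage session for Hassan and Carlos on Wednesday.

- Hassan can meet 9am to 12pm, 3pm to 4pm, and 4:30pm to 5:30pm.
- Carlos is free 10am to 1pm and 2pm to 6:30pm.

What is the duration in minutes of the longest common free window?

120 minutes

Hassan ∩ Carlos: 10:00–12:00, 15:00–16:00, 16:30–17:30.
Common window lengths: 120, 60, 60 min; longest is 120.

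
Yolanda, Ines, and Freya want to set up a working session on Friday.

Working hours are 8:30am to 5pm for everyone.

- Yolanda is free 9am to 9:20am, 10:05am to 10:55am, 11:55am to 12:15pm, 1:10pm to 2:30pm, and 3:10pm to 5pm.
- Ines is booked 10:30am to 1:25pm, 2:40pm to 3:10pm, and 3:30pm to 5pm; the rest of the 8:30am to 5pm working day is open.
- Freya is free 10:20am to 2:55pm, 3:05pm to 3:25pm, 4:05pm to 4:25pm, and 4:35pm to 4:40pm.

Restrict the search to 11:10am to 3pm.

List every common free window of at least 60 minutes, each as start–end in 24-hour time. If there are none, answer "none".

13:25–14:30

Ines free within 08:30–17:00: 08:30–10:30, 13:25–14:40, 15:10–15:30.
Yolanda ∩ Ines: 09:00–09:20, 10:05–10:30, 13:25–14:30, 15:10–15:30.
Yolanda ∩ Ines ∩ Freya: 10:20–10:30, 13:25–14:30, 15:10–15:25.
Restricted to 11:10–15:00: 13:25–14:30.
Windows ≥ 60 min: 13:25–14:30.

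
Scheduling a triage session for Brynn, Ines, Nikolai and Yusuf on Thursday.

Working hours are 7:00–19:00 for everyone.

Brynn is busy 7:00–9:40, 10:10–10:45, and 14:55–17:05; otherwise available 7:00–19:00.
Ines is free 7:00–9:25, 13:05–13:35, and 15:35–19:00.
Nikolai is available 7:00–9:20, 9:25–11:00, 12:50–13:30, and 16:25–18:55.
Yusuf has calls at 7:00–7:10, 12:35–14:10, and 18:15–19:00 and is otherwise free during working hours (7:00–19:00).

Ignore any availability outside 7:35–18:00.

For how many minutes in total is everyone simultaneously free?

55 minutes

Brynn free within 07:00–19:00: 09:40–10:10, 10:45–14:55, 17:05–19:00.
Yusuf free within 07:00–19:00: 07:10–12:35, 14:10–18:15.
Brynn ∩ Ines: 13:05–13:35, 17:05–19:00.
Brynn ∩ Ines ∩ Nikolai: 13:05–13:30, 17:05–18:55.
Brynn ∩ Ines ∩ Nikolai ∩ Yusuf: 17:05–18:15.
Restricted to 07:35–18:00: 17:05–18:00.
Total common minutes: 55.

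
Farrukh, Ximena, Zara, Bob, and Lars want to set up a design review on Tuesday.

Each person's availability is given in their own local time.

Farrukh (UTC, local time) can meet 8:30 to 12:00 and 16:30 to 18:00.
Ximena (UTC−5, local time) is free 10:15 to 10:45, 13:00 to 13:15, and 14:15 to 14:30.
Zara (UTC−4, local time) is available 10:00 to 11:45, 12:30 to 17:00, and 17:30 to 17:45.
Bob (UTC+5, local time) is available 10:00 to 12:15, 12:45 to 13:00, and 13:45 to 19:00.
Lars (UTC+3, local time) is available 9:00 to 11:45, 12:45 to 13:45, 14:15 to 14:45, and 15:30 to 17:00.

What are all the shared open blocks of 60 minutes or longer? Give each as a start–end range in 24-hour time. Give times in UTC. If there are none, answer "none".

none

Farrukh → UTC: 08:30–12:00, 16:30–18:00.
Ximena → UTC: 15:15–15:45, 18:00–18:15, 19:15–19:30.
Zara → UTC: 14:00–15:45, 16:30–21:00, 21:30–21:45.
Bob → UTC: 05:00–07:15, 07:45–08:00, 08:45–14:00.
Lars → UTC: 06:00–08:45, 09:45–10:45, 11:15–11:45, 12:30–14:00.
Farrukh ∩ Ximena: (none).
Farrukh ∩ Ximena ∩ Zara: (none).
Farrukh ∩ Ximena ∩ Zara ∩ Bob: (none).
Farrukh ∩ Ximena ∩ Zara ∩ Bob ∩ Lars: (none).
Windows ≥ 60 min: (none).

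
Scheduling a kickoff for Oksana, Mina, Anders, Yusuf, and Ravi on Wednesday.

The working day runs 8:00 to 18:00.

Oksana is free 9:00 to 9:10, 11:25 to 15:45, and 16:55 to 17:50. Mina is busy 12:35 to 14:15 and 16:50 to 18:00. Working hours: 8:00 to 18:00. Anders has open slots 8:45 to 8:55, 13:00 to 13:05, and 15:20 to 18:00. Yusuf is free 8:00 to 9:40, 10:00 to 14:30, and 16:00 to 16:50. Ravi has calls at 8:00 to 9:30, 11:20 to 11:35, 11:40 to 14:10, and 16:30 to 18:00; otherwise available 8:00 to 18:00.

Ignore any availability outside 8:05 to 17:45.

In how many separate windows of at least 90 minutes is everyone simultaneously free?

0

Mina free within 08:00–18:00: 08:00–12:35, 14:15–16:50.
Ravi free within 08:00–18:00: 09:30–11:20, 11:35–11:40, 14:10–16:30.
Oksana ∩ Mina: 09:00–09:10, 11:25–12:35, 14:15–15:45.
Oksana ∩ Mina ∩ Anders: 15:20–15:45.
Oksana ∩ Mina ∩ Anders ∩ Yusuf: (none).
Oksana ∩ Mina ∩ Anders ∩ Yusuf ∩ Ravi: (none).
Restricted to 08:05–17:45: (none).
Windows ≥ 90 min: (none).
That's 0 windows.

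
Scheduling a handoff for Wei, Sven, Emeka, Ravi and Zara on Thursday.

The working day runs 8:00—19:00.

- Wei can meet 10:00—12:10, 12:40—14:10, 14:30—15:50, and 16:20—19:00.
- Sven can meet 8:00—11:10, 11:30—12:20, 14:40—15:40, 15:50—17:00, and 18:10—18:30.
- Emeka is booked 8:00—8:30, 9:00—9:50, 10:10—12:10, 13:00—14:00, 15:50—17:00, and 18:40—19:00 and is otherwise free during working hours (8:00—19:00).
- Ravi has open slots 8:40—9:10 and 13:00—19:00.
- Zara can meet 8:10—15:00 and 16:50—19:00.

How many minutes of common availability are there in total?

Emeka free within 08:00–19:00: 08:30–09:00, 09:50–10:10, 12:10–13:00, 14:00–15:50, 17:00–18:40.
Wei ∩ Sven: 10:00–11:10, 11:30–12:10, 14:40–15:40, 16:20–17:00, 18:10–18:30.
Wei ∩ Sven ∩ Emeka: 10:00–10:10, 14:40–15:40, 18:10–18:30.
Wei ∩ Sven ∩ Emeka ∩ Ravi: 14:40–15:40, 18:10–18:30.
Wei ∩ Sven ∩ Emeka ∩ Ravi ∩ Zara: 14:40–15:00, 18:10–18:30.
Total common minutes: 20 + 20 = 40.

40 minutes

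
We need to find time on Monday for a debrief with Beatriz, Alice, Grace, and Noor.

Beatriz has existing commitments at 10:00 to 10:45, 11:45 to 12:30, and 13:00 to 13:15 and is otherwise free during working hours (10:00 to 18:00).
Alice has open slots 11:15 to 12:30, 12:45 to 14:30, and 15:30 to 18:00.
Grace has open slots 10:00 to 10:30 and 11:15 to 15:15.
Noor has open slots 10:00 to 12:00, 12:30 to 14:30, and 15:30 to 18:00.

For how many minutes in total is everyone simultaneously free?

120 minutes

Beatriz free within 10:00–18:00: 10:45–11:45, 12:30–13:00, 13:15–18:00.
Beatriz ∩ Alice: 11:15–11:45, 12:45–13:00, 13:15–14:30, 15:30–18:00.
Beatriz ∩ Alice ∩ Grace: 11:15–11:45, 12:45–13:00, 13:15–14:30.
Beatriz ∩ Alice ∩ Grace ∩ Noor: 11:15–11:45, 12:45–13:00, 13:15–14:30.
Total common minutes: 30 + 15 + 75 = 120.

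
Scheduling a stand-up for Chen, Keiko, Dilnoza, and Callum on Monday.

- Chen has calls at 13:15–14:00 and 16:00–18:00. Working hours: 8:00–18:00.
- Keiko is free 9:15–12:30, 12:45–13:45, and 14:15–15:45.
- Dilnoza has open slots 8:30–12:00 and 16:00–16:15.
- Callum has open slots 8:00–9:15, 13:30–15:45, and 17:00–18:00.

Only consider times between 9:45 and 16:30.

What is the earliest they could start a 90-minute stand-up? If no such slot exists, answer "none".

Chen free within 08:00–18:00: 08:00–13:15, 14:00–16:00.
Chen ∩ Keiko: 09:15–12:30, 12:45–13:15, 14:15–15:45.
Chen ∩ Keiko ∩ Dilnoza: 09:15–12:00.
Chen ∩ Keiko ∩ Dilnoza ∩ Callum: (none).
Restricted to 09:45–16:30: (none).
Windows ≥ 90 min: (none).

none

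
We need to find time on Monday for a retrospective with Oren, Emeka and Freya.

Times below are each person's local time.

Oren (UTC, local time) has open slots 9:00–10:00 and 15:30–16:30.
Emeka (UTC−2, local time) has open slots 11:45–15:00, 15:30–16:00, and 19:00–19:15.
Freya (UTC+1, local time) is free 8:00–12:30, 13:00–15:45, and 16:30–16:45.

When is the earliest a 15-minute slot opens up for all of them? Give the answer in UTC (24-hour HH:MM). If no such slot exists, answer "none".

15:30

Oren → UTC: 09:00–10:00, 15:30–16:30.
Emeka → UTC: 13:45–17:00, 17:30–18:00, 21:00–21:15.
Freya → UTC: 07:00–11:30, 12:00–14:45, 15:30–15:45.
Oren ∩ Emeka: 15:30–16:30.
Oren ∩ Emeka ∩ Freya: 15:30–15:45.
Windows ≥ 15 min: 15:30–15:45.
Earliest such window starts at 15:30.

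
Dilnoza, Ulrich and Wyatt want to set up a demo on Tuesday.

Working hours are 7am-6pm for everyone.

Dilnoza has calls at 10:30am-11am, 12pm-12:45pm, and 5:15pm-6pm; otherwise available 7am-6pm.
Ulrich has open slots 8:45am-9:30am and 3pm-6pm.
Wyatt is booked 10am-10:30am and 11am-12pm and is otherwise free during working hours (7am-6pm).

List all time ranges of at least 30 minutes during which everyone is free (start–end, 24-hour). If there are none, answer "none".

08:45–09:30, 15:00–17:15

Dilnoza free within 07:00–18:00: 07:00–10:30, 11:00–12:00, 12:45–17:15.
Wyatt free within 07:00–18:00: 07:00–10:00, 10:30–11:00, 12:00–18:00.
Dilnoza ∩ Ulrich: 08:45–09:30, 15:00–17:15.
Dilnoza ∩ Ulrich ∩ Wyatt: 08:45–09:30, 15:00–17:15.
Windows ≥ 30 min: 08:45–09:30, 15:00–17:15.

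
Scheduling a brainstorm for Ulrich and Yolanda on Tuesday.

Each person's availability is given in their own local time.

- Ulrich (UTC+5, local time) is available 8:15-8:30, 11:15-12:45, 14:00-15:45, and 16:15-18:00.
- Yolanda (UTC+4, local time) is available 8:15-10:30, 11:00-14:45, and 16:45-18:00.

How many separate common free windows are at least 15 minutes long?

4

Ulrich → UTC: 03:15–03:30, 06:15–07:45, 09:00–10:45, 11:15–13:00.
Yolanda → UTC: 04:15–06:30, 07:00–10:45, 12:45–14:00.
Ulrich ∩ Yolanda: 06:15–06:30, 07:00–07:45, 09:00–10:45, 12:45–13:00.
Windows ≥ 15 min: 06:15–06:30, 07:00–07:45, 09:00–10:45, 12:45–13:00.
That's 4 windows.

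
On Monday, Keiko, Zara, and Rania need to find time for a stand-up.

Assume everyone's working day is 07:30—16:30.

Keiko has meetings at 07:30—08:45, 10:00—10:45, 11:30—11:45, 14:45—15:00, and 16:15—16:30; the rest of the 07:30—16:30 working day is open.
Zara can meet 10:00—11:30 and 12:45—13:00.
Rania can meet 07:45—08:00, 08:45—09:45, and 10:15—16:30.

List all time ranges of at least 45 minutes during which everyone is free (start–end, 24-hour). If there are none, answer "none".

Keiko free within 07:30–16:30: 08:45–10:00, 10:45–11:30, 11:45–14:45, 15:00–16:15.
Keiko ∩ Zara: 10:45–11:30, 12:45–13:00.
Keiko ∩ Zara ∩ Rania: 10:45–11:30, 12:45–13:00.
Windows ≥ 45 min: 10:45–11:30.

10:45–11:30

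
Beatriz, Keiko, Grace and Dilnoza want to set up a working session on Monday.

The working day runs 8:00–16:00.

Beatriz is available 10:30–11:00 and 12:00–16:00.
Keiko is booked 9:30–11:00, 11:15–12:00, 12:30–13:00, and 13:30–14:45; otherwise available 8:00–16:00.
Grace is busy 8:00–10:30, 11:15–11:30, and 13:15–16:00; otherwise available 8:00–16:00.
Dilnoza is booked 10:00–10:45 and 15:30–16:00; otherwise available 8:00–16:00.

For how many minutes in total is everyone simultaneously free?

Keiko free within 08:00–16:00: 08:00–09:30, 11:00–11:15, 12:00–12:30, 13:00–13:30, 14:45–16:00.
Grace free within 08:00–16:00: 10:30–11:15, 11:30–13:15.
Dilnoza free within 08:00–16:00: 08:00–10:00, 10:45–15:30.
Beatriz ∩ Keiko: 12:00–12:30, 13:00–13:30, 14:45–16:00.
Beatriz ∩ Keiko ∩ Grace: 12:00–12:30, 13:00–13:15.
Beatriz ∩ Keiko ∩ Grace ∩ Dilnoza: 12:00–12:30, 13:00–13:15.
Total common minutes: 30 + 15 = 45.

45 minutes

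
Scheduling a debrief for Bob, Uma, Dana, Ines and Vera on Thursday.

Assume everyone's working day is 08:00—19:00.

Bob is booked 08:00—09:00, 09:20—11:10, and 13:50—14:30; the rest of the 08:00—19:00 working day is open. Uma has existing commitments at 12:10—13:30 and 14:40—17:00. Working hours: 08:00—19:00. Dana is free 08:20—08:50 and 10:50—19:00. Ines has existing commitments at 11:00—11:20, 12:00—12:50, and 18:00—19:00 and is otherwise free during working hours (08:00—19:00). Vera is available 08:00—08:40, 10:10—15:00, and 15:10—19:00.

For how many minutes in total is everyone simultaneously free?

Bob free within 08:00–19:00: 09:00–09:20, 11:10–13:50, 14:30–19:00.
Uma free within 08:00–19:00: 08:00–12:10, 13:30–14:40, 17:00–19:00.
Ines free within 08:00–19:00: 08:00–11:00, 11:20–12:00, 12:50–18:00.
Bob ∩ Uma: 09:00–09:20, 11:10–12:10, 13:30–13:50, 14:30–14:40, 17:00–19:00.
Bob ∩ Uma ∩ Dana: 11:10–12:10, 13:30–13:50, 14:30–14:40, 17:00–19:00.
Bob ∩ Uma ∩ Dana ∩ Ines: 11:20–12:00, 13:30–13:50, 14:30–14:40, 17:00–18:00.
Bob ∩ Uma ∩ Dana ∩ Ines ∩ Vera: 11:20–12:00, 13:30–13:50, 14:30–14:40, 17:00–18:00.
Total common minutes: 40 + 20 + 10 + 60 = 130.

130 minutes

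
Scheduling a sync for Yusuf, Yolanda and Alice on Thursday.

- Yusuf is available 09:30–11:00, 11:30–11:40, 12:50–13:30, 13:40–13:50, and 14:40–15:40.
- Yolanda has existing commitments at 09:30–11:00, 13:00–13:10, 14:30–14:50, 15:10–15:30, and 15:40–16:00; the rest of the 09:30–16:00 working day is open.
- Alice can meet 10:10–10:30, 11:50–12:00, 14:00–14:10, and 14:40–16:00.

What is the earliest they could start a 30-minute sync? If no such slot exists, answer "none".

none

Yolanda free within 09:30–16:00: 11:00–13:00, 13:10–14:30, 14:50–15:10, 15:30–15:40.
Yusuf ∩ Yolanda: 11:30–11:40, 12:50–13:00, 13:10–13:30, 13:40–13:50, 14:50–15:10, 15:30–15:40.
Yusuf ∩ Yolanda ∩ Alice: 14:50–15:10, 15:30–15:40.
Windows ≥ 30 min: (none).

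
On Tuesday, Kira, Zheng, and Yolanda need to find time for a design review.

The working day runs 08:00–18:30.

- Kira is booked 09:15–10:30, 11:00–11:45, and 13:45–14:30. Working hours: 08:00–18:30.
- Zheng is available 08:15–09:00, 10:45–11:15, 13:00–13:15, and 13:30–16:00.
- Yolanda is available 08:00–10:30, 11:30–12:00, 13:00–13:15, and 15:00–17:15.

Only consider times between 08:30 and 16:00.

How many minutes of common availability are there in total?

105 minutes

Kira free within 08:00–18:30: 08:00–09:15, 10:30–11:00, 11:45–13:45, 14:30–18:30.
Kira ∩ Zheng: 08:15–09:00, 10:45–11:00, 13:00–13:15, 13:30–13:45, 14:30–16:00.
Kira ∩ Zheng ∩ Yolanda: 08:15–09:00, 13:00–13:15, 15:00–16:00.
Restricted to 08:30–16:00: 08:30–09:00, 13:00–13:15, 15:00–16:00.
Total common minutes: 30 + 15 + 60 = 105.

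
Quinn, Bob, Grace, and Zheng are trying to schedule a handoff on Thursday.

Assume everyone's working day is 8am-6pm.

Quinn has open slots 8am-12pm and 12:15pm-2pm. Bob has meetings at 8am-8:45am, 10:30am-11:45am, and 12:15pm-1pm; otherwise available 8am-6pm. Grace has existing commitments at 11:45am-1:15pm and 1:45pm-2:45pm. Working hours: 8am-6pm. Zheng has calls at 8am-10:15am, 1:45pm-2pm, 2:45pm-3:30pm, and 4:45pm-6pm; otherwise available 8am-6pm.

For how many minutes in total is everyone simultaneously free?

Bob free within 08:00–18:00: 08:45–10:30, 11:45–12:15, 13:00–18:00.
Grace free within 08:00–18:00: 08:00–11:45, 13:15–13:45, 14:45–18:00.
Zheng free within 08:00–18:00: 10:15–13:45, 14:00–14:45, 15:30–16:45.
Quinn ∩ Bob: 08:45–10:30, 11:45–12:00, 13:00–14:00.
Quinn ∩ Bob ∩ Grace: 08:45–10:30, 13:15–13:45.
Quinn ∩ Bob ∩ Grace ∩ Zheng: 10:15–10:30, 13:15–13:45.
Total common minutes: 15 + 30 = 45.

45 minutes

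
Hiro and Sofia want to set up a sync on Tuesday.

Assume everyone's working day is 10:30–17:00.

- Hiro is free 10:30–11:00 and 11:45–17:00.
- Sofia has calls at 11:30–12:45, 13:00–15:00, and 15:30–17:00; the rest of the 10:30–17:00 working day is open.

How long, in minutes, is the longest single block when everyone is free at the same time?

Sofia free within 10:30–17:00: 10:30–11:30, 12:45–13:00, 15:00–15:30.
Hiro ∩ Sofia: 10:30–11:00, 12:45–13:00, 15:00–15:30.
Common window lengths: 30, 15, 30 min; longest is 30.

30 minutes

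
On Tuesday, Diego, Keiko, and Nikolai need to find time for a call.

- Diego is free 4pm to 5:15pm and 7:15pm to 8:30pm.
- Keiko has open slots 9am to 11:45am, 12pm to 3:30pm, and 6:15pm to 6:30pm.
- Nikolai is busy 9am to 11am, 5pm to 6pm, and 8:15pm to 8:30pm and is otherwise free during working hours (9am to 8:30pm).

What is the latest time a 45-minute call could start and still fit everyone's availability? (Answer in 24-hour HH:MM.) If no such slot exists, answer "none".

Nikolai free within 09:00–20:30: 11:00–17:00, 18:00–20:15.
Diego ∩ Keiko: (none).
Diego ∩ Keiko ∩ Nikolai: (none).
Windows ≥ 45 min: (none).

none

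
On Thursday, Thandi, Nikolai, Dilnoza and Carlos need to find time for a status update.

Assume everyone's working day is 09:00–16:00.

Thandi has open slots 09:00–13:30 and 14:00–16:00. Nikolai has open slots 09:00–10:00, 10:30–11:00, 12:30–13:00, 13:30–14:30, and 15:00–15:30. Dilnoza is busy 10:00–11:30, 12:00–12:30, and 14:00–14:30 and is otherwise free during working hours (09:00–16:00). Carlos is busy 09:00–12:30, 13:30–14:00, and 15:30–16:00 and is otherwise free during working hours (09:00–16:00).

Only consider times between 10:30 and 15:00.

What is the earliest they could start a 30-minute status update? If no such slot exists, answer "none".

12:30

Dilnoza free within 09:00–16:00: 09:00–10:00, 11:30–12:00, 12:30–14:00, 14:30–16:00.
Carlos free within 09:00–16:00: 12:30–13:30, 14:00–15:30.
Thandi ∩ Nikolai: 09:00–10:00, 10:30–11:00, 12:30–13:00, 14:00–14:30, 15:00–15:30.
Thandi ∩ Nikolai ∩ Dilnoza: 09:00–10:00, 12:30–13:00, 15:00–15:30.
Thandi ∩ Nikolai ∩ Dilnoza ∩ Carlos: 12:30–13:00, 15:00–15:30.
Restricted to 10:30–15:00: 12:30–13:00.
Windows ≥ 30 min: 12:30–13:00.
Earliest such window starts at 12:30.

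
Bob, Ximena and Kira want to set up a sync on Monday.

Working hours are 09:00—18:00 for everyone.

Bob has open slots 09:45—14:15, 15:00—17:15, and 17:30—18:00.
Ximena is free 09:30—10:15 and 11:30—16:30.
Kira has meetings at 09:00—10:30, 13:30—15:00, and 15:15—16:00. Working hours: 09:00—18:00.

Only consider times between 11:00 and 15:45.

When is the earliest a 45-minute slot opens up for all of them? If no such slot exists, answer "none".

Kira free within 09:00–18:00: 10:30–13:30, 15:00–15:15, 16:00–18:00.
Bob ∩ Ximena: 09:45–10:15, 11:30–14:15, 15:00–16:30.
Bob ∩ Ximena ∩ Kira: 11:30–13:30, 15:00–15:15, 16:00–16:30.
Restricted to 11:00–15:45: 11:30–13:30, 15:00–15:15.
Windows ≥ 45 min: 11:30–13:30.
Earliest such window starts at 11:30.

11:30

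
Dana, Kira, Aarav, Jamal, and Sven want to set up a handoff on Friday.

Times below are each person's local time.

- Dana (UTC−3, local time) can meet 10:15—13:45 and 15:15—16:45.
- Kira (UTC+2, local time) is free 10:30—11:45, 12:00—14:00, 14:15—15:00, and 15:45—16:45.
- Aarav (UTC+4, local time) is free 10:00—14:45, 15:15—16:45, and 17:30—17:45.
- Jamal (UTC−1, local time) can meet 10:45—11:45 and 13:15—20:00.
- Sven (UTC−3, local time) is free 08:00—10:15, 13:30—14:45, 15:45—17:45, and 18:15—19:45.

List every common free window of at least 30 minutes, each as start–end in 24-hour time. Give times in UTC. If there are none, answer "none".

Dana → UTC: 13:15–16:45, 18:15–19:45.
Kira → UTC: 08:30–09:45, 10:00–12:00, 12:15–13:00, 13:45–14:45.
Aarav → UTC: 06:00–10:45, 11:15–12:45, 13:30–13:45.
Jamal → UTC: 11:45–12:45, 14:15–21:00.
Sven → UTC: 11:00–13:15, 16:30–17:45, 18:45–20:45, 21:15–22:45.
Dana ∩ Kira: 13:45–14:45.
Dana ∩ Kira ∩ Aarav: (none).
Dana ∩ Kira ∩ Aarav ∩ Jamal: (none).
Dana ∩ Kira ∩ Aarav ∩ Jamal ∩ Sven: (none).
Windows ≥ 30 min: (none).

none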